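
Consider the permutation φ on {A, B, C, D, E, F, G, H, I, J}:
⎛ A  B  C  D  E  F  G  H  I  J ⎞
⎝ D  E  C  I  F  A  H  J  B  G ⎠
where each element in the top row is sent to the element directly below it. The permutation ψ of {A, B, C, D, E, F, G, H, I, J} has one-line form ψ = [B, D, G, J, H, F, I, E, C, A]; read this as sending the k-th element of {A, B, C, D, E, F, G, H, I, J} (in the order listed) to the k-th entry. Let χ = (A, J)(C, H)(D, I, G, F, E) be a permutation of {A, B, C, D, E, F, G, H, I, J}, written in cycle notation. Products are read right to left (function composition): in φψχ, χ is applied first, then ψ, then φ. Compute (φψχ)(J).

Apply the permutations in order: χ(J) = A, then ψ(A) = B, then φ(B) = E. So (φψχ)(J) = E.

E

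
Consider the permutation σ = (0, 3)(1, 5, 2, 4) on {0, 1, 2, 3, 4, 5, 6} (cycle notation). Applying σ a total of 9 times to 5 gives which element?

5 lies in the 4-cycle (1, 5, 2, 4).
Powers repeat with period 4 on this cycle, and 9 mod 4 = 1, so σ^9(5) = σ^1(5).
Advancing 1 step from 5: 5 → 2.

2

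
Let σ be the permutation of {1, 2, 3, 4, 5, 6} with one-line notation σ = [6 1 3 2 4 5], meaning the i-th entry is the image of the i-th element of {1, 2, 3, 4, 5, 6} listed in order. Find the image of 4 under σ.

2

4 is element number 4 of the domain, and entry number 4 of the one-line form is 2, so σ(4) = 2.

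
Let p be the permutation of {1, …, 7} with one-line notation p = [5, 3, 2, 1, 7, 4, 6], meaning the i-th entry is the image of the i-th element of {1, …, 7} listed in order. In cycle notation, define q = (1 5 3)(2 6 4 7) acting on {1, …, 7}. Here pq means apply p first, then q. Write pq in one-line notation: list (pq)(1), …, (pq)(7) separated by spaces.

3 1 6 5 2 7 4

(pq)(x) = q(p(x)). Computing each image: q(p(1)) = q(5) = 3, q(p(2)) = q(3) = 1, q(p(3)) = q(2) = 6, q(p(4)) = q(1) = 5, q(p(5)) = q(7) = 2, q(p(6)) = q(4) = 7, q(p(7)) = q(6) = 4.
Hence pq = [3 1 6 5 2 7 4].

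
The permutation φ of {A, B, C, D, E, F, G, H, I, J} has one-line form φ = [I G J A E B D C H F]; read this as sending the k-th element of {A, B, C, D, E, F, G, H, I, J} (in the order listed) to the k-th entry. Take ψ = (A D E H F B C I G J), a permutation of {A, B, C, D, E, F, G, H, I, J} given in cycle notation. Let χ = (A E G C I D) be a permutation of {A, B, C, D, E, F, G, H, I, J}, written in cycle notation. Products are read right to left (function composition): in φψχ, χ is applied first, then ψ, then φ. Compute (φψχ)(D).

Chase D: χ(D) = A; ψ(A) = D; φ(D) = A. Hence (φψχ)(D) = A.

A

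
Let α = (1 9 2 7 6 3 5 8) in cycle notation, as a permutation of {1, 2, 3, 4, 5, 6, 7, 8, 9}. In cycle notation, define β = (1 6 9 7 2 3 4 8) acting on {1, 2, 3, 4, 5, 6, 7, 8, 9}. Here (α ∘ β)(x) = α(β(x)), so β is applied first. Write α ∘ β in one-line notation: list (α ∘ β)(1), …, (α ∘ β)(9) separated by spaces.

3 5 4 1 8 2 7 9 6

(α ∘ β)(x) = α(β(x)). Computing each image: α(β(1)) = α(6) = 3, α(β(2)) = α(3) = 5, α(β(3)) = α(4) = 4, α(β(4)) = α(8) = 1, α(β(5)) = α(5) = 8, α(β(6)) = α(9) = 2, α(β(7)) = α(2) = 7, α(β(8)) = α(1) = 9, α(β(9)) = α(7) = 6.
Hence α ∘ β = [3 5 4 1 8 2 7 9 6].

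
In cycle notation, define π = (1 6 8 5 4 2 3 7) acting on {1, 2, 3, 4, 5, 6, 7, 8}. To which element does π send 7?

7 appears in (1 6 8 5 4 2 3 7); the next entry (wrapping around) is 1.

1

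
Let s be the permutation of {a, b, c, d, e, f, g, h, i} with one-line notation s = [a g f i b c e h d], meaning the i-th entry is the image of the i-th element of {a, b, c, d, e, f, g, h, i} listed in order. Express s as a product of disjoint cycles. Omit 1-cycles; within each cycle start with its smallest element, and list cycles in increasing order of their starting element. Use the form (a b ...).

From b: b → g → e → b, closing the cycle (b g e).
Continuing from each remaining unvisited element yields (b g e)(c f)(d i).

(b g e)(c f)(d i)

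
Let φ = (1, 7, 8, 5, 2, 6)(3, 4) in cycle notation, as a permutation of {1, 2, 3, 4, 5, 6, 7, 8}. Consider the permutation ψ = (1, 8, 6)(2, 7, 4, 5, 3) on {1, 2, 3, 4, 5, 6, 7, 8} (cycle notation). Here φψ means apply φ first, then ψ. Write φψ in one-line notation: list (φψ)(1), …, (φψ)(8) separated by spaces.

4 1 5 2 7 8 6 3

(φψ)(x) = ψ(φ(x)). Computing each image: ψ(φ(1)) = ψ(7) = 4, ψ(φ(2)) = ψ(6) = 1, ψ(φ(3)) = ψ(4) = 5, ψ(φ(4)) = ψ(3) = 2, ψ(φ(5)) = ψ(2) = 7, ψ(φ(6)) = ψ(1) = 8, ψ(φ(7)) = ψ(8) = 6, ψ(φ(8)) = ψ(5) = 3.
Hence φψ = [4 1 5 2 7 8 6 3].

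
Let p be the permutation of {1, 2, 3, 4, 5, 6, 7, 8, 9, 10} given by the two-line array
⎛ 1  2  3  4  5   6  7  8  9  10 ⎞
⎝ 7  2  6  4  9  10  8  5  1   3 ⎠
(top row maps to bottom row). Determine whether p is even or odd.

even

In disjoint-cycle form the cycle lengths are 5, 3, 1, 1.
A cycle is odd iff its length is even; p has 0 even-length cycles, so sgn(p) = (−1)^0 and p is even.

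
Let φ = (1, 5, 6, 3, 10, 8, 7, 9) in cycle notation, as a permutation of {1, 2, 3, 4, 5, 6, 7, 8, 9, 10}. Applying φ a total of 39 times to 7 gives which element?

8

7 lies in the 8-cycle (1, 5, 6, 3, 10, 8, 7, 9).
Powers repeat with period 8 on this cycle, and 39 mod 8 = 7, so φ^39(7) = φ^7(7).
Advancing 7 steps from 7: 7 → 9 → 1 → 5 → 6 → 3 → 10 → 8.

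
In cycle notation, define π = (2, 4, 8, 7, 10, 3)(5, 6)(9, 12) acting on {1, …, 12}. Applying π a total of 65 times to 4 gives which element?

4 lies in the 6-cycle (2, 4, 8, 7, 10, 3).
Since the cycle has length 6, π^65 acts on it the same as π^5 (65 mod 6 = 5).
Stepping 5 places around the cycle: 4 → 8 → 7 → 10 → 3 → 2.

2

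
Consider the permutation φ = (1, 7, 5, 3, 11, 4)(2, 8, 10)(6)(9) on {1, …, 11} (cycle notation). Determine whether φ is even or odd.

odd

The cycle lengths are 6, 3, 1, 1.
A cycle is odd iff its length is even; φ has 1 even-length cycle, so sgn(φ) = (−1)^1 and φ is odd.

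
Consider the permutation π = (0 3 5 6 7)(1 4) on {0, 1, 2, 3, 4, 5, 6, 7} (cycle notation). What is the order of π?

10

The disjoint cycles have lengths 5, 2, 1.
The order is lcm(5, 2) = 10.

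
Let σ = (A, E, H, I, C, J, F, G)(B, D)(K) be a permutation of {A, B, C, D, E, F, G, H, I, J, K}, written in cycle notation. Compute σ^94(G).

G lies in the 8-cycle (A, E, H, I, C, J, F, G).
Since the cycle has length 8, σ^94 acts on it the same as σ^6 (94 mod 8 = 6).
Advancing 6 steps from G: G → A → E → H → I → C → J.

J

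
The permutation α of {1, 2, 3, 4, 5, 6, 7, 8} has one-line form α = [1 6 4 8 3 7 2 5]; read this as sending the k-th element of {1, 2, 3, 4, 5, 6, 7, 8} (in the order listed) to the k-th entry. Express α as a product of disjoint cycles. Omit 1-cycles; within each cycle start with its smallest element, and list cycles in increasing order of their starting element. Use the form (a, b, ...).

(2, 6, 7)(3, 4, 8, 5)

Start at 2 and follow images: 2 → 6 → 7 → 2, giving the cycle (2, 6, 7).
Repeating from the next unused element and collecting all non-trivial cycles gives (2, 6, 7)(3, 4, 8, 5).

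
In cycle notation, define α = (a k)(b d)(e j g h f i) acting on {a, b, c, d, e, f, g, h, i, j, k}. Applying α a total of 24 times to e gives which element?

e

e lies in the 6-cycle (e j g h f i).
Powers repeat with period 6 on this cycle, and 24 mod 6 = 0, so α^24(e) = α^0(e).
So α^24(e) = e.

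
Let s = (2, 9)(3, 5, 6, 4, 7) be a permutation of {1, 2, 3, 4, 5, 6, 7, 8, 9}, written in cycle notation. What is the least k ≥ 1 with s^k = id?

The disjoint cycles have lengths 5, 2, 1, 1.
The order of s is the least common multiple of its cycle lengths: lcm(5, 2) = 10.

10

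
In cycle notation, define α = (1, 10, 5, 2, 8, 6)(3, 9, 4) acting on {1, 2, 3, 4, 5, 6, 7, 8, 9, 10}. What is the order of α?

The cycle type of α is (6, 3, 1).
The order is lcm(6, 3) = 6.

6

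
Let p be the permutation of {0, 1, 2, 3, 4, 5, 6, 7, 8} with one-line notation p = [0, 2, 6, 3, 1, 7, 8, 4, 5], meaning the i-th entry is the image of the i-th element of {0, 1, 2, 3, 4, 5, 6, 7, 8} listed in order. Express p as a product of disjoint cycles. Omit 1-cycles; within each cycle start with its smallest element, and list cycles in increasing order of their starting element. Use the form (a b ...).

(1 2 6 8 5 7 4)

From 1: 1 → 2 → 6 → 8 → 5 → 7 → 4 → 1, closing the cycle (1 2 6 8 5 7 4).
Continuing from each remaining unvisited element yields (1 2 6 8 5 7 4).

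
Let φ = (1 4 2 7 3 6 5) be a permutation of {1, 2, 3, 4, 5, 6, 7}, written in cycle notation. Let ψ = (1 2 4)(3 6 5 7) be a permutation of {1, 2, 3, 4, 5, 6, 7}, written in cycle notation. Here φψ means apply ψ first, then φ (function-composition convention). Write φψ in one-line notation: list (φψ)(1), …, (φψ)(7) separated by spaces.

Chase each element through ψ then φ: 1 → 2 → 7; 2 → 4 → 2; 3 → 6 → 5; 4 → 1 → 4; 5 → 7 → 3; 6 → 5 → 1; 7 → 3 → 6.
Collecting the images, φψ = [7 2 5 4 3 1 6].

7 2 5 4 3 1 6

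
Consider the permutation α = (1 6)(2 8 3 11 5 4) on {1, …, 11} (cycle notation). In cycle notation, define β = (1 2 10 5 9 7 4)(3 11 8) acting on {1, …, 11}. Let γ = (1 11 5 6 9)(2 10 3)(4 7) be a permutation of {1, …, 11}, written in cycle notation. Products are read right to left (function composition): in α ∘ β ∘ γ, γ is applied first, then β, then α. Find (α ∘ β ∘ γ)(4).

2

Chase 4: γ(4) = 7; β(7) = 4; α(4) = 2. Hence (α ∘ β ∘ γ)(4) = 2.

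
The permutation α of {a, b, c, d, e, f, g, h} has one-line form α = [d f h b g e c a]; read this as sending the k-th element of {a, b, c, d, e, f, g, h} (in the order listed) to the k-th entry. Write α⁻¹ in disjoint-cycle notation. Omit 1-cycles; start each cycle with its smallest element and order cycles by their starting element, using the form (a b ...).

The cycle decomposition of α is (a d b f e g c h).
Reversing each cycle (and rotating so the smallest element leads) gives α⁻¹ = (a h c g e f b d).

(a h c g e f b d)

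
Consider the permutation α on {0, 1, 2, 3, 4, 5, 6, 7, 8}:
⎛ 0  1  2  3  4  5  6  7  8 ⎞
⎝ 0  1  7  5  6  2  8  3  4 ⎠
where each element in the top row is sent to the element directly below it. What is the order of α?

12

Decomposing into disjoint cycles gives cycle lengths 4, 3, 1, 1.
The order of α is the least common multiple of its cycle lengths: lcm(4, 3) = 12.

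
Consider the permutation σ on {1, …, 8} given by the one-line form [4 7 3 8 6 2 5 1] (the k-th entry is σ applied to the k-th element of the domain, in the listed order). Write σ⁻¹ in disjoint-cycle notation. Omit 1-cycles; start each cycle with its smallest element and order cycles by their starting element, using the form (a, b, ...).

The cycle decomposition of σ is (1, 4, 8)(2, 7, 5, 6).
Reversing each cycle (and rotating so the smallest element leads) gives σ⁻¹ = (1, 8, 4)(2, 6, 5, 7).

(1, 8, 4)(2, 6, 5, 7)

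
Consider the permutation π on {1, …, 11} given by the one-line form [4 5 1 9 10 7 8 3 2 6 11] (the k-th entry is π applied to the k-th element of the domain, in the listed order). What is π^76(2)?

3

Tracing 2 → 5 → … returns to 2 after 10 steps, so 2 lies in a 10-cycle (1, 4, 9, 2, 5, 10, 6, 7, 8, 3).
Since the cycle has length 10, π^76 acts on it the same as π^6 (76 mod 10 = 6).
Stepping 6 places around the cycle: 2 → 5 → 10 → 6 → 7 → 8 → 3.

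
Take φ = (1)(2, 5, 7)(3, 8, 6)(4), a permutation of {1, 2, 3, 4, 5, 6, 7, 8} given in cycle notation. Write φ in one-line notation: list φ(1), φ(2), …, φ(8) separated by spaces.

1 5 8 4 7 3 2 6

Reading each image from the cycles: 1↦1, 2↦5, 3↦8, 4↦4, 5↦7, 6↦3, 7↦2, 8↦6.
So the one-line form is 1 5 8 4 7 3 2 6.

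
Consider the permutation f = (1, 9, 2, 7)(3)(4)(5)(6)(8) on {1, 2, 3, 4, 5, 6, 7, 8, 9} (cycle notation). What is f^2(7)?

9

7 lies in the 4-cycle (1, 9, 2, 7).
Advancing 2 steps from 7: 7 → 1 → 9.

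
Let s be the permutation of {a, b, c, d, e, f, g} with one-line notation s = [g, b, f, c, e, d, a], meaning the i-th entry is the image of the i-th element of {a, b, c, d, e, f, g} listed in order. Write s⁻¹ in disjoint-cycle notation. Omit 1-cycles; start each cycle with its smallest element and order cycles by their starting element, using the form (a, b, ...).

First write s in disjoint cycles: (a, g)(c, f, d).
The inverse reverses every cycle; in canonical form, s⁻¹ = (a, g)(c, d, f).

(a, g)(c, d, f)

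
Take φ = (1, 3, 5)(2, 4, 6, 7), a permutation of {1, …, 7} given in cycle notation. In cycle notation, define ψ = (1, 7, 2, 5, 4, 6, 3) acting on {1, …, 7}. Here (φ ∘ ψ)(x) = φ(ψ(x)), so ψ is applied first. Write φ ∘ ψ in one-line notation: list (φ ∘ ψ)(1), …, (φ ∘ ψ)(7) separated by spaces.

2 1 3 7 6 5 4

(φ ∘ ψ)(x) = φ(ψ(x)). Computing each image: φ(ψ(1)) = φ(7) = 2, φ(ψ(2)) = φ(5) = 1, φ(ψ(3)) = φ(1) = 3, φ(ψ(4)) = φ(6) = 7, φ(ψ(5)) = φ(4) = 6, φ(ψ(6)) = φ(3) = 5, φ(ψ(7)) = φ(2) = 4.
Hence φ ∘ ψ = [2 1 3 7 6 5 4].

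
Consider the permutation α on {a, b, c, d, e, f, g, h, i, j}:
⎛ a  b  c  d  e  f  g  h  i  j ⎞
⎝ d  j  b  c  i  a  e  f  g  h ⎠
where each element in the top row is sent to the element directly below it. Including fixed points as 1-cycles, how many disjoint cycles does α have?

The cycle decomposition is (a d c b j h f)(e i g), which has 2 cycles (counting 1-cycles).

2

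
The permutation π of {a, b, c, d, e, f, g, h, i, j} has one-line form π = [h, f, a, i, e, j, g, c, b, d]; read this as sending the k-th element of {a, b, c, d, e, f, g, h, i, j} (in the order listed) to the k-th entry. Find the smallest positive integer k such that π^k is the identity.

15

Decomposing into disjoint cycles gives cycle lengths 5, 3, 1, 1.
The order is lcm(5, 3) = 15.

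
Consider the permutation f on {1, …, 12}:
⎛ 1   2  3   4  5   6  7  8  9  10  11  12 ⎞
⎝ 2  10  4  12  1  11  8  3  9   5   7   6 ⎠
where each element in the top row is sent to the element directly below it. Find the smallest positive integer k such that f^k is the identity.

Decomposing into disjoint cycles gives cycle lengths 7, 4, 1.
The order is lcm(7, 4) = 28.

28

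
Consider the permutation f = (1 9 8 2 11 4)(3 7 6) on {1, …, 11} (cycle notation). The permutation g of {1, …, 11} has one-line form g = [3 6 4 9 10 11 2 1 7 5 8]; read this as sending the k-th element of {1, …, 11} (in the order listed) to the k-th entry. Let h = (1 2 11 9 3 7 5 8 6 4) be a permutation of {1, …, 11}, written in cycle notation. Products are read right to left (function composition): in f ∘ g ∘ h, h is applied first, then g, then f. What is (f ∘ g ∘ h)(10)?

5

Chase 10: h(10) = 10; g(10) = 5; f(5) = 5. Hence (f ∘ g ∘ h)(10) = 5.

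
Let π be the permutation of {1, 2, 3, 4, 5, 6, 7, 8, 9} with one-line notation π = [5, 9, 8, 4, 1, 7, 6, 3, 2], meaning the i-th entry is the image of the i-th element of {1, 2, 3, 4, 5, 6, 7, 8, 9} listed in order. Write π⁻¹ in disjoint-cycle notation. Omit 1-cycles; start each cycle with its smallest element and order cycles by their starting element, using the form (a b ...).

(1 5)(2 9)(3 8)(6 7)

First write π in disjoint cycles: (1 5)(2 9)(3 8)(6 7).
The inverse reverses every cycle; in canonical form, π⁻¹ = (1 5)(2 9)(3 8)(6 7).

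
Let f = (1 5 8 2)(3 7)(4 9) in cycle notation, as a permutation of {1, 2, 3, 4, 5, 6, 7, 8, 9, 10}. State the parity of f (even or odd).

odd

The cycle lengths are 4, 2, 2, 1, 1.
A cycle is odd iff its length is even; f has 3 even-length cycles, so sgn(f) = (−1)^3 and f is odd.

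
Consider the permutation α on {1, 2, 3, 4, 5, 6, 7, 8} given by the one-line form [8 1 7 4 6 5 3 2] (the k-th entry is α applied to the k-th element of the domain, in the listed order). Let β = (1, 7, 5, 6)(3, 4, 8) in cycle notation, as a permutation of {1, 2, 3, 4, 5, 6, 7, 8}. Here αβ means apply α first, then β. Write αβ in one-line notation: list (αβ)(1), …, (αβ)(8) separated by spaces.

3 7 5 8 1 6 4 2

(αβ)(x) = β(α(x)). Computing each image: β(α(1)) = β(8) = 3, β(α(2)) = β(1) = 7, β(α(3)) = β(7) = 5, β(α(4)) = β(4) = 8, β(α(5)) = β(6) = 1, β(α(6)) = β(5) = 6, β(α(7)) = β(3) = 4, β(α(8)) = β(2) = 2.
Hence αβ = [3 7 5 8 1 6 4 2].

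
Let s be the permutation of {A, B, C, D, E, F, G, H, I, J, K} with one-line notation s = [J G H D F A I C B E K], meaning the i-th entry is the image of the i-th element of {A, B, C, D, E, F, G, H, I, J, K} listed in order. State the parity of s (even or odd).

even

In disjoint-cycle form the cycle lengths are 4, 3, 2, 1, 1.
A cycle is odd iff its length is even; s has 2 even-length cycles, so sgn(s) = (−1)^2 and s is even.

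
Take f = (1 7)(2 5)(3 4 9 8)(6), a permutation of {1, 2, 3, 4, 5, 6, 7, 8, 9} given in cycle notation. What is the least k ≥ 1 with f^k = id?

The cycle type of f is (4, 2, 2, 1).
Since disjoint cycles commute, ord(f) = lcm(4, 2, 2) = 4.

4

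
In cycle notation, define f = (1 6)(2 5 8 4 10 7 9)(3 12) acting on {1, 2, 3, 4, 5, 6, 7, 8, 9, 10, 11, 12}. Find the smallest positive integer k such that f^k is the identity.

14

The cycle type of f is (7, 2, 2, 1).
Since disjoint cycles commute, ord(f) = lcm(7, 2, 2) = 14.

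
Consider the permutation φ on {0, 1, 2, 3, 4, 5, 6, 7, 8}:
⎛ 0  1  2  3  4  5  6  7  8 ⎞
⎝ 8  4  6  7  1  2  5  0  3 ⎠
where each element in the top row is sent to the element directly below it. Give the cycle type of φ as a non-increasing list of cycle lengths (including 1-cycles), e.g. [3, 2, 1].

[4, 3, 2]

The disjoint cycles are (0, 8, 3, 7)(1, 4)(2, 6, 5), with lengths 4, 3, 2 in non-increasing order.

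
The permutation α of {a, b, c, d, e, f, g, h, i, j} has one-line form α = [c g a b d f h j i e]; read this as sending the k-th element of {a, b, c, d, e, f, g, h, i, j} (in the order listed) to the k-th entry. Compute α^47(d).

e

Tracing d → b → … returns to d after 6 steps, so d lies in a 6-cycle (b g h j e d).
Powers repeat with period 6 on this cycle, and 47 mod 6 = 5, so α^47(d) = α^5(d).
Stepping 5 places around the cycle: d → b → g → h → j → e.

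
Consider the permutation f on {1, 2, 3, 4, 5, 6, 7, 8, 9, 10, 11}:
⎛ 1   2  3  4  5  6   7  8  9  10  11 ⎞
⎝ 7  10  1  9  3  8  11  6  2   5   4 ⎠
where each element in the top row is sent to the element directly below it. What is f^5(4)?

3

Tracing 4 → 9 → … returns to 4 after 9 steps, so 4 lies in a 9-cycle (1 7 11 4 9 2 10 5 3).
Advancing 5 steps from 4: 4 → 9 → 2 → 10 → 5 → 3.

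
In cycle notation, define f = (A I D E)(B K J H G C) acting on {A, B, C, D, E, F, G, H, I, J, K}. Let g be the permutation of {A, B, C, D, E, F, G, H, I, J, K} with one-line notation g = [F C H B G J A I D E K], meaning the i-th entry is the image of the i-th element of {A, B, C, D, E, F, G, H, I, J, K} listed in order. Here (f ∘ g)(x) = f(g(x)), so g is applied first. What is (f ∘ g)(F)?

g(F) = J, then f(J) = H; composing gives (f ∘ g)(F) = H.

H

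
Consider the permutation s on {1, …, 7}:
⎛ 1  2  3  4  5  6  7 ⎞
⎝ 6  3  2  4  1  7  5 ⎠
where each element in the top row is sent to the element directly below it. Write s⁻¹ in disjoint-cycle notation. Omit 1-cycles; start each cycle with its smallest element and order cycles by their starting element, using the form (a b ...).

The cycle decomposition of s is (1 6 7 5)(2 3).
The inverse reverses every cycle; in canonical form, s⁻¹ = (1 5 7 6)(2 3).

(1 5 7 6)(2 3)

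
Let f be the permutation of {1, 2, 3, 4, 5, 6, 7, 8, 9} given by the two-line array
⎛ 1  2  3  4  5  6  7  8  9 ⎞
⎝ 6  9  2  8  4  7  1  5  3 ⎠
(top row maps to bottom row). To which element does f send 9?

The entry below 9 in the array is 3, so f(9) = 3.

3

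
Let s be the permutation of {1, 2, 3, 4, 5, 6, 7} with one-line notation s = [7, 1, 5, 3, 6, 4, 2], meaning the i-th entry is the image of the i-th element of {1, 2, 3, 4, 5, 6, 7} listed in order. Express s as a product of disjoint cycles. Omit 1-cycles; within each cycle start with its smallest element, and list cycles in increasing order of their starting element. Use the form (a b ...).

(1 7 2)(3 5 6 4)

Start at 1 and follow images: 1 → 7 → 2 → 1, giving the cycle (1 7 2).
Continuing from each remaining unvisited element yields (1 7 2)(3 5 6 4).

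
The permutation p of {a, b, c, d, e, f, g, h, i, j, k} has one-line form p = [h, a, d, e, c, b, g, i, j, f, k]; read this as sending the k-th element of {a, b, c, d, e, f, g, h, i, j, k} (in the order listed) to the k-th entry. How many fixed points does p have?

The fixed points (elements with p(x) = x) are {g, k}, so there are 2.

2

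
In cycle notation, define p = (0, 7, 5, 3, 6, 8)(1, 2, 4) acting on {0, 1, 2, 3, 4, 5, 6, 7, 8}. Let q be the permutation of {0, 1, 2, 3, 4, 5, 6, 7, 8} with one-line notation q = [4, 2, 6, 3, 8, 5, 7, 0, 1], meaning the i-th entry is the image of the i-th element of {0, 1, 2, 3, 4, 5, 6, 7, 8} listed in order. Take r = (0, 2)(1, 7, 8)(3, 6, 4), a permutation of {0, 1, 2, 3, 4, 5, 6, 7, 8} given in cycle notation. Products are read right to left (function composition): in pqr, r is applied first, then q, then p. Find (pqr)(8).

Chase 8: r(8) = 1; q(1) = 2; p(2) = 4. Hence (pqr)(8) = 4.

4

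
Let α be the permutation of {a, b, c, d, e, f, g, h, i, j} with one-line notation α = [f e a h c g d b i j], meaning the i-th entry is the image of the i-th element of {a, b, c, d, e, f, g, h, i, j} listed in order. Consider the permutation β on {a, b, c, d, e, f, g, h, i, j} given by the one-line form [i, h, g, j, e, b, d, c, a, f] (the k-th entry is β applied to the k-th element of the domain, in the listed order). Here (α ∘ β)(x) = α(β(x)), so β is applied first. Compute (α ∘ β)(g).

h

β(g) = d, then α(d) = h; composing gives (α ∘ β)(g) = h.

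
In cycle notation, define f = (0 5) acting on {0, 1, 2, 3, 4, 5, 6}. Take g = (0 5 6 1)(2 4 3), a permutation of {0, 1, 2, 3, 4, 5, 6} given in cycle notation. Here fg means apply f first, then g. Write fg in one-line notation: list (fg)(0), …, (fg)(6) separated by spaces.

Chase each element through f then g: 0 → 5 → 6; 1 → 1 → 0; 2 → 2 → 4; 3 → 3 → 2; 4 → 4 → 3; 5 → 0 → 5; 6 → 6 → 1.
Collecting the images, fg = [6 0 4 2 3 5 1].

6 0 4 2 3 5 1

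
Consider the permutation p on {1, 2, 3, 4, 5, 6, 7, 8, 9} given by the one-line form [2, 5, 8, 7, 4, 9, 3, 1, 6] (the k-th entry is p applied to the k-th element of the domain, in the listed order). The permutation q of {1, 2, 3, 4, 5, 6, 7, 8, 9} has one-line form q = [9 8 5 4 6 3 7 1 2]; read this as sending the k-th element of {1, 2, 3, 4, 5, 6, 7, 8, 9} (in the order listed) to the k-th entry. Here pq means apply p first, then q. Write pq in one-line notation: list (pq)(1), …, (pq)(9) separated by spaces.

8 6 1 7 4 2 5 9 3

(pq)(x) = q(p(x)). Computing each image: q(p(1)) = q(2) = 8, q(p(2)) = q(5) = 6, q(p(3)) = q(8) = 1, q(p(4)) = q(7) = 7, q(p(5)) = q(4) = 4, q(p(6)) = q(9) = 2, q(p(7)) = q(3) = 5, q(p(8)) = q(1) = 9, q(p(9)) = q(6) = 3.
Hence pq = [8 6 1 7 4 2 5 9 3].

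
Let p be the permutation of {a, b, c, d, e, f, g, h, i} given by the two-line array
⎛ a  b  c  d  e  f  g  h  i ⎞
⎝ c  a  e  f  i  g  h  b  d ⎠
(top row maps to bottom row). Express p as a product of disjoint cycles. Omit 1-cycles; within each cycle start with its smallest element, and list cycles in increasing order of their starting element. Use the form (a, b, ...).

Start at a and follow images: a → c → e → i → d → f → g → h → b → a, giving the cycle (a, c, e, i, d, f, g, h, b).
Continuing from each remaining unvisited element yields (a, c, e, i, d, f, g, h, b).

(a, c, e, i, d, f, g, h, b)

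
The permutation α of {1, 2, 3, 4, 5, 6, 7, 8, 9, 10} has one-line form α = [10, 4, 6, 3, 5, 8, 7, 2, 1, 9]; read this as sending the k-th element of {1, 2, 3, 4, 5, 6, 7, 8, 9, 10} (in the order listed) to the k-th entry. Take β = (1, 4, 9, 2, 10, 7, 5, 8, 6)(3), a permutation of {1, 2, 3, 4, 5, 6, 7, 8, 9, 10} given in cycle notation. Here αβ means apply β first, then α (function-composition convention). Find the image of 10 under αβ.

β(10) = 7, then α(7) = 7; composing gives (αβ)(10) = 7.

7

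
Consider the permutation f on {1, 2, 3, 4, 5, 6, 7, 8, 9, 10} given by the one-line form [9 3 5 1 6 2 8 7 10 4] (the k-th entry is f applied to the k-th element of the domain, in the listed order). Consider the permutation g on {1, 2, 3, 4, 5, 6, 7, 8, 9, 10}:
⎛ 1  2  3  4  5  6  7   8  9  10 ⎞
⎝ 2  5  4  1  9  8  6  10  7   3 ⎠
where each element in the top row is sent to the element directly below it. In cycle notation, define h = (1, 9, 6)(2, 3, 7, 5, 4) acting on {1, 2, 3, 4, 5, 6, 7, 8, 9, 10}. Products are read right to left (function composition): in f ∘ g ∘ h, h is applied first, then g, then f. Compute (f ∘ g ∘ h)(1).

8

Apply the permutations in order: h(1) = 9, then g(9) = 7, then f(7) = 8. So (f ∘ g ∘ h)(1) = 8.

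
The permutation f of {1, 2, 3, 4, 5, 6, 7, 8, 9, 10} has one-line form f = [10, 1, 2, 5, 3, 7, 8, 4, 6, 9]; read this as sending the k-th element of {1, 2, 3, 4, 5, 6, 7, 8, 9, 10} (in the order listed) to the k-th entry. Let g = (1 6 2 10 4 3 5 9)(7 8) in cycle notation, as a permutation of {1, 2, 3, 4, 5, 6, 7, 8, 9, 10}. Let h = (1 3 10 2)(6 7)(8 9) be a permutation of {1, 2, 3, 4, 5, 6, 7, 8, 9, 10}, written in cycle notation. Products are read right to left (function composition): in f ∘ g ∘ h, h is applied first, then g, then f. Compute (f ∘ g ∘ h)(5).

6

(f ∘ g ∘ h)(5) = f(g(h(5))). h(5) = 5, then g(5) = 9, then f(9) = 6, so the result is 6.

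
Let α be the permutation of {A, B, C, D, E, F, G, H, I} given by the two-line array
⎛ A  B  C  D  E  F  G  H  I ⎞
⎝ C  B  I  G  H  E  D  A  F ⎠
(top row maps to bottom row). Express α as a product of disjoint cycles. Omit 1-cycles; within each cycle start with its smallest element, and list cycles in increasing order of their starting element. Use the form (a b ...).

Iterating α from A gives A → C → I → F → E → H → A; that is the 6-cycle (A C I F E H).
Continuing from each remaining unvisited element yields (A C I F E H)(D G).

(A C I F E H)(D G)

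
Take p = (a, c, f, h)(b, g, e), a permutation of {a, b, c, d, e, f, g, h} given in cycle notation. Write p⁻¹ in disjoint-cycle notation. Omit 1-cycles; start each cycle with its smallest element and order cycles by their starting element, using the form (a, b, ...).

(a, h, f, c)(b, e, g)

The inverse reverses each cycle.
Reversing each cycle of p and rotating so the smallest element leads gives (a, h, f, c)(b, e, g).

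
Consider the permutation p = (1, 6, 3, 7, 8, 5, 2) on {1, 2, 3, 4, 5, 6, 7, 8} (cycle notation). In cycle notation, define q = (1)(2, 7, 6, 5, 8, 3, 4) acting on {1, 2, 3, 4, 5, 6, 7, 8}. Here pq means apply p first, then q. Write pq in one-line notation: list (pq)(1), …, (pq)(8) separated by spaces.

5 1 6 2 7 4 3 8

(pq)(x) = q(p(x)). Computing each image: q(p(1)) = q(6) = 5, q(p(2)) = q(1) = 1, q(p(3)) = q(7) = 6, q(p(4)) = q(4) = 2, q(p(5)) = q(2) = 7, q(p(6)) = q(3) = 4, q(p(7)) = q(8) = 3, q(p(8)) = q(5) = 8.
Hence pq = [5 1 6 2 7 4 3 8].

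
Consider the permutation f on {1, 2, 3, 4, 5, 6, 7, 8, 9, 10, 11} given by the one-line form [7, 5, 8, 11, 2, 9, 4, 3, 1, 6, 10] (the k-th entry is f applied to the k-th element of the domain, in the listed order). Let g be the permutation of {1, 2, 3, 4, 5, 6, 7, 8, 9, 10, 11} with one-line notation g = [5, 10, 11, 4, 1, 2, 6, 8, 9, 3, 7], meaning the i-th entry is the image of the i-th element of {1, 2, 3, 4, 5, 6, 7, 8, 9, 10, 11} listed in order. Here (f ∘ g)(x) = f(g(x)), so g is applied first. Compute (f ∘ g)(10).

8

(f ∘ g)(10) = f(g(10)). g(10) = 3, then f(3) = 8. So (f ∘ g)(10) = 8.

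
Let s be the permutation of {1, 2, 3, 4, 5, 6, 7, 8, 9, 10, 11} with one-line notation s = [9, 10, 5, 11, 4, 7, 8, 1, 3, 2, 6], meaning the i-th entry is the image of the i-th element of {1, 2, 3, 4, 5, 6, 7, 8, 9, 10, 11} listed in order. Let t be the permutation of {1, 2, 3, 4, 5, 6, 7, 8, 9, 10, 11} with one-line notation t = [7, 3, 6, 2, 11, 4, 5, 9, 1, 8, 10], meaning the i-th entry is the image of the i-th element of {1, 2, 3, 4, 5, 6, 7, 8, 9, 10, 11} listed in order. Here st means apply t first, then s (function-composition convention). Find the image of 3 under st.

t(3) = 6, then s(6) = 7; composing gives (st)(3) = 7.

7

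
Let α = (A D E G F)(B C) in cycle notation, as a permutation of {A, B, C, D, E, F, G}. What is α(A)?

D

Within (A D E G F), A ↦ D.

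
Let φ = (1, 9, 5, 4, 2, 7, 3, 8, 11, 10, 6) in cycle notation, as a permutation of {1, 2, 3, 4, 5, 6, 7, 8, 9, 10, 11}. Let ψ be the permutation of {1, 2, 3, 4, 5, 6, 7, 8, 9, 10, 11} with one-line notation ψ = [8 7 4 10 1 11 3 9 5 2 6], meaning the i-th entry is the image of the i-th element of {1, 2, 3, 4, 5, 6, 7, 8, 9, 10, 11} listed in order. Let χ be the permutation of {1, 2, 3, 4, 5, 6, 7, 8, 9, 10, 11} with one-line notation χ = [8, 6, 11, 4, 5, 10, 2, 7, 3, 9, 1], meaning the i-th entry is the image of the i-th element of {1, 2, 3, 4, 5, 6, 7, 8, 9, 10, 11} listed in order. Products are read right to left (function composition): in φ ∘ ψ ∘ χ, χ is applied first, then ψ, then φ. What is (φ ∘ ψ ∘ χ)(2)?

(φ ∘ ψ ∘ χ)(2) = φ(ψ(χ(2))). χ(2) = 6, then ψ(6) = 11, then φ(11) = 10, so the result is 10.

10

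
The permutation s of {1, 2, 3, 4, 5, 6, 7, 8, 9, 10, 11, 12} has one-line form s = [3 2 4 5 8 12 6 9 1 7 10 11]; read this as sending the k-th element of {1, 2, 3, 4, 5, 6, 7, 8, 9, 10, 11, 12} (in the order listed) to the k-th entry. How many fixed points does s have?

The fixed points (elements with s(x) = x) are {2}, so there is 1.

1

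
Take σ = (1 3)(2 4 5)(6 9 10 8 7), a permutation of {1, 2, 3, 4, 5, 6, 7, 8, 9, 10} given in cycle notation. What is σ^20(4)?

4 lies in the 3-cycle (2 4 5).
On a 3-cycle, σ^3 is the identity, so σ^20 = σ^2 there (20 ≡ 2 mod 3).
Stepping 2 places around the cycle: 4 → 5 → 2.

2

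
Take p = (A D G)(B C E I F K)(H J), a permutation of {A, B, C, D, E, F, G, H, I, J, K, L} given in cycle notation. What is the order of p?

The disjoint cycles have lengths 6, 3, 2, 1.
The order is lcm(6, 3, 2) = 6.

6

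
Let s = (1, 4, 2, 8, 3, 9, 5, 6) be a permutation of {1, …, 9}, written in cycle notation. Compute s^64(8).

8

8 lies in the 8-cycle (1, 4, 2, 8, 3, 9, 5, 6).
Since the cycle has length 8, s^64 acts on it the same as s^0 (64 mod 8 = 0).
So s^64(8) = 8.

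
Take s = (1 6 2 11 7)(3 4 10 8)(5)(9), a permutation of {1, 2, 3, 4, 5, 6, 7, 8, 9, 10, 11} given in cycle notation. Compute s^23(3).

3 lies in the 4-cycle (3 4 10 8).
Powers repeat with period 4 on this cycle, and 23 mod 4 = 3, so s^23(3) = s^3(3).
Advancing 3 steps from 3: 3 → 4 → 10 → 8.

8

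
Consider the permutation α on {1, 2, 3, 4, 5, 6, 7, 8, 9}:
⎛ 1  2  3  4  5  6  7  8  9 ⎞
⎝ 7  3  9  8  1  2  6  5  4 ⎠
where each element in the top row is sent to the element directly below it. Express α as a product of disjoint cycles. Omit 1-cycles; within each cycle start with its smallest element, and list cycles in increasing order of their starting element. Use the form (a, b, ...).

From 1: 1 → 7 → 6 → 2 → 3 → 9 → 4 → 8 → 5 → 1, closing the cycle (1, 7, 6, 2, 3, 9, 4, 8, 5).
Continuing from each remaining unvisited element yields (1, 7, 6, 2, 3, 9, 4, 8, 5).

(1, 7, 6, 2, 3, 9, 4, 8, 5)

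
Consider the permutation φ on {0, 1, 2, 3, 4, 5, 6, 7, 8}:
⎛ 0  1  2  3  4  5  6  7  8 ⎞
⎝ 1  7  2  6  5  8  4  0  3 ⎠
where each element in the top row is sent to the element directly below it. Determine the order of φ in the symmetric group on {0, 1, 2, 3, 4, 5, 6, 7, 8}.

15

The disjoint-cycle form of φ has cycle lengths 5, 3, 1.
The order is lcm(5, 3) = 15.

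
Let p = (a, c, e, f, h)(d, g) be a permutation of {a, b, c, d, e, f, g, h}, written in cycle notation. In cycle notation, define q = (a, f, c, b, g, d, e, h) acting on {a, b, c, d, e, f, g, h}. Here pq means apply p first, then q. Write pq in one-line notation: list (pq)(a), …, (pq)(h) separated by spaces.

b g h d c a e f

(pq)(x) = q(p(x)). Computing each image: q(p(a)) = q(c) = b, q(p(b)) = q(b) = g, q(p(c)) = q(e) = h, q(p(d)) = q(g) = d, q(p(e)) = q(f) = c, q(p(f)) = q(h) = a, q(p(g)) = q(d) = e, q(p(h)) = q(a) = f.
Hence pq = [b g h d c a e f].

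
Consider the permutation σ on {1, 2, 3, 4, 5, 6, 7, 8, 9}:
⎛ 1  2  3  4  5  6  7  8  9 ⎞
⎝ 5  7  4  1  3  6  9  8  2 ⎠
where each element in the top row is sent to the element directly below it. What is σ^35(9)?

Tracing 9 → 2 → … returns to 9 after 3 steps, so 9 lies in a 3-cycle (2 7 9).
Powers repeat with period 3 on this cycle, and 35 mod 3 = 2, so σ^35(9) = σ^2(9).
Advancing 2 steps from 9: 9 → 2 → 7.

7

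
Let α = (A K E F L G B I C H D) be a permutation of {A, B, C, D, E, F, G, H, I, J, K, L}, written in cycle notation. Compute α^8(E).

E lies in the 11-cycle (A K E F L G B I C H D).
Advancing 8 steps from E: E → F → L → G → B → I → C → H → D.

D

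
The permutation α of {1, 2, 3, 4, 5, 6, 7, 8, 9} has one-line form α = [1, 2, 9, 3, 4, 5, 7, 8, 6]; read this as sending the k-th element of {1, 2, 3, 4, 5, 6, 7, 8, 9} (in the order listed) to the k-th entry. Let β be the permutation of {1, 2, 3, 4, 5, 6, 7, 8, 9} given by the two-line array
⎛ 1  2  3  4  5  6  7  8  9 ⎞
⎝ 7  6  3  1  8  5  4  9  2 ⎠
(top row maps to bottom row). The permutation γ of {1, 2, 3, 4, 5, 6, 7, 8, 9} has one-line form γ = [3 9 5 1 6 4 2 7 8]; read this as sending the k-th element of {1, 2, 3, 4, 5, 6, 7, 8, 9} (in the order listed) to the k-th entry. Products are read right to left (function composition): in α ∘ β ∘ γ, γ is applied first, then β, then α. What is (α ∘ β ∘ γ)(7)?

5

Apply the permutations in order: γ(7) = 2, then β(2) = 6, then α(6) = 5. So (α ∘ β ∘ γ)(7) = 5.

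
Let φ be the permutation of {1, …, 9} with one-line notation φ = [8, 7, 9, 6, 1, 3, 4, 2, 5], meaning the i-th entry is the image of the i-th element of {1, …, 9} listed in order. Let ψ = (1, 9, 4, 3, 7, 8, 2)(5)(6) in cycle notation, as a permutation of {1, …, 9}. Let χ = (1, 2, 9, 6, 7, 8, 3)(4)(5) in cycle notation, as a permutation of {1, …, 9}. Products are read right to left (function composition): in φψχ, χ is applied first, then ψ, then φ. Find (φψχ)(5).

Chase 5: χ(5) = 5; ψ(5) = 5; φ(5) = 1. Hence (φψχ)(5) = 1.

1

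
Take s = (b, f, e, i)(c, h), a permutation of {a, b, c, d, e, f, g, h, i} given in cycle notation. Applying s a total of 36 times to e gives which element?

e lies in the 4-cycle (b, f, e, i).
Powers repeat with period 4 on this cycle, and 36 mod 4 = 0, so s^36(e) = s^0(e).
So s^36(e) = e.

e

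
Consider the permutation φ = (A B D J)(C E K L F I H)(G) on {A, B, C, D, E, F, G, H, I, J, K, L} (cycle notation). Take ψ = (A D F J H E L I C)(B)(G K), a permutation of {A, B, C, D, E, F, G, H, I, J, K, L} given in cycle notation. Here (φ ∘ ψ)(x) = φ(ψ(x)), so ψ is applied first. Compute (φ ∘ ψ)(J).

C

First apply ψ: ψ(J) = H, then φ(H) = C. Thus (φ ∘ ψ)(J) = C.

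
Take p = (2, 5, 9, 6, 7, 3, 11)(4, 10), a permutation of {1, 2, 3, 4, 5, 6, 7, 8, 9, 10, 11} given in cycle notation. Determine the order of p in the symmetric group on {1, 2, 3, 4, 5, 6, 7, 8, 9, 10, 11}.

The cycle type of p is (7, 2, 1, 1).
Since disjoint cycles commute, ord(p) = lcm(7, 2) = 14.

14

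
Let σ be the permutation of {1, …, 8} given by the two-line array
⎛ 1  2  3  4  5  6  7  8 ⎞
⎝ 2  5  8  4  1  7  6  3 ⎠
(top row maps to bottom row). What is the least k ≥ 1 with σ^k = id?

Decomposing into disjoint cycles gives cycle lengths 3, 2, 2, 1.
The order of σ is the least common multiple of its cycle lengths: lcm(3, 2, 2) = 6.

6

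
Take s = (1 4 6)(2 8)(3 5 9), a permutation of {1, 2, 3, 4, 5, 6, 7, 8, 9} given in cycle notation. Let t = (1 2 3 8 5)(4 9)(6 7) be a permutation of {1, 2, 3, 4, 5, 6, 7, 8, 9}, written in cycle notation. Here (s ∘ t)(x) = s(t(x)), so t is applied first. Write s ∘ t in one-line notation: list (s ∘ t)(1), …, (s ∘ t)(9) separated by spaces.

(s ∘ t)(x) = s(t(x)). Computing each image: s(t(1)) = s(2) = 8, s(t(2)) = s(3) = 5, s(t(3)) = s(8) = 2, s(t(4)) = s(9) = 3, s(t(5)) = s(1) = 4, s(t(6)) = s(7) = 7, s(t(7)) = s(6) = 1, s(t(8)) = s(5) = 9, s(t(9)) = s(4) = 6.
Hence s ∘ t = [8 5 2 3 4 7 1 9 6].

8 5 2 3 4 7 1 9 6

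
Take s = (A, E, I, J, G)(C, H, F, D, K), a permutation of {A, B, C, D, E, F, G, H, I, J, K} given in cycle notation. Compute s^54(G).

G lies in the 5-cycle (A, E, I, J, G).
Since the cycle has length 5, s^54 acts on it the same as s^4 (54 mod 5 = 4).
Stepping 4 places around the cycle: G → A → E → I → J.

J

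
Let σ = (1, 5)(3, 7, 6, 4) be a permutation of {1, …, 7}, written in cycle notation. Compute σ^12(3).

3 lies in the 4-cycle (3, 7, 6, 4).
Since the cycle has length 4, σ^12 acts on it the same as σ^0 (12 mod 4 = 0).
So σ^12(3) = 3.

3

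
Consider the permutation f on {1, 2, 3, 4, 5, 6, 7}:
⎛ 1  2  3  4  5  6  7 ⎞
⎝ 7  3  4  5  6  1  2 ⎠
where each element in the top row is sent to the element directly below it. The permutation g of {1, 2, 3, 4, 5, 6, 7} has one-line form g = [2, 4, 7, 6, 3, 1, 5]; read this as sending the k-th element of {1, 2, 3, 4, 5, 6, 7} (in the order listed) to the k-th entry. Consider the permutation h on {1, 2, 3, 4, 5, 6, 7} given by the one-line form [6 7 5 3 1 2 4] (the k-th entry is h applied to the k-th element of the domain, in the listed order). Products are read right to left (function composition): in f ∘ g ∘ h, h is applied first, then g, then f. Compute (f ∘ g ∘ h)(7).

1

Apply the permutations in order: h(7) = 4, then g(4) = 6, then f(6) = 1. So (f ∘ g ∘ h)(7) = 1.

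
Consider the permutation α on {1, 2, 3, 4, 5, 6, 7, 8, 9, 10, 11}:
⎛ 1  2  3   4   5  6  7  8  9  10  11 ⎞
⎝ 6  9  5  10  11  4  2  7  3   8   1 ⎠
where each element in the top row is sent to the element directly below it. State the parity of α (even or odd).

even

In disjoint-cycle form the cycle lengths are 11.
A cycle of length ℓ contributes ℓ−1 transpositions, so α is a product of 10 transpositions — even.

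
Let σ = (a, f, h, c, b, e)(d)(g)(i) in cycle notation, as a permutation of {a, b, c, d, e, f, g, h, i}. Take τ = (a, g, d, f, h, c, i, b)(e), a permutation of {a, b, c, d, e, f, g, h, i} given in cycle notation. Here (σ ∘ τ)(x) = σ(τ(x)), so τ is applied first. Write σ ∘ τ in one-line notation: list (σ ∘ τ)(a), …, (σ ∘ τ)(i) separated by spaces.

For each element, apply τ then σ: a → g → g; b → a → f; c → i → i; d → f → h; e → e → a; f → h → c; g → d → d; h → c → b; i → b → e.
So σ ∘ τ in one-line form is g f i h a c d b e.

g f i h a c d b e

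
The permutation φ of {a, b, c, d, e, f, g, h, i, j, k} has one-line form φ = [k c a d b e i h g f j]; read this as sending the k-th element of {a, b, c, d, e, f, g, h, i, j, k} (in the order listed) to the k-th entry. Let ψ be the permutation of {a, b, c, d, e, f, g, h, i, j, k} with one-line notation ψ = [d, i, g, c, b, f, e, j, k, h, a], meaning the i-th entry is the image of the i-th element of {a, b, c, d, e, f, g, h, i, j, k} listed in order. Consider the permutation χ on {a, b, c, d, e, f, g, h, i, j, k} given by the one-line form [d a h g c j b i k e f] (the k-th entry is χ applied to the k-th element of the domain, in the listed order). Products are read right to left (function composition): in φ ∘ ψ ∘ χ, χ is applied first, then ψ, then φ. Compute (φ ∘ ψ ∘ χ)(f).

Apply the permutations in order: χ(f) = j, then ψ(j) = h, then φ(h) = h. So (φ ∘ ψ ∘ χ)(f) = h.

h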